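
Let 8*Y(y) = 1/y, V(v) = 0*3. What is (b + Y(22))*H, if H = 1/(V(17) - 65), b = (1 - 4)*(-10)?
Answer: -5281/11440 ≈ -0.46163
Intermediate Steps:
V(v) = 0
Y(y) = 1/(8*y)
b = 30 (b = -3*(-10) = 30)
H = -1/65 (H = 1/(0 - 65) = 1/(-65) = -1/65 ≈ -0.015385)
(b + Y(22))*H = (30 + (⅛)/22)*(-1/65) = (30 + (⅛)*(1/22))*(-1/65) = (30 + 1/176)*(-1/65) = (5281/176)*(-1/65) = -5281/11440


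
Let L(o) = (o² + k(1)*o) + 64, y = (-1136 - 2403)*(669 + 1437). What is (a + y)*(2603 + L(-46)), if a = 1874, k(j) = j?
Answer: -35296618620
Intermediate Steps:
y = -7453134 (y = -3539*2106 = -7453134)
L(o) = 64 + o + o² (L(o) = (o² + 1*o) + 64 = (o² + o) + 64 = (o + o²) + 64 = 64 + o + o²)
(a + y)*(2603 + L(-46)) = (1874 - 7453134)*(2603 + (64 - 46 + (-46)²)) = -7451260*(2603 + (64 - 46 + 2116)) = -7451260*(2603 + 2134) = -7451260*4737 = -35296618620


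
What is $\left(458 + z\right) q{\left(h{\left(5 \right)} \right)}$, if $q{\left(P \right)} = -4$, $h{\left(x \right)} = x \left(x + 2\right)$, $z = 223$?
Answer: $-2724$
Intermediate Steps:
$h{\left(x \right)} = x \left(2 + x\right)$
$\left(458 + z\right) q{\left(h{\left(5 \right)} \right)} = \left(458 + 223\right) \left(-4\right) = 681 \left(-4\right) = -2724$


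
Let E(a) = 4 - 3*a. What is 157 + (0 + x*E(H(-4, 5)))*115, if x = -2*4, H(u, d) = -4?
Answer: -14563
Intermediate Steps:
x = -8
157 + (0 + x*E(H(-4, 5)))*115 = 157 + (0 - 8*(4 - 3*(-4)))*115 = 157 + (0 - 8*(4 + 12))*115 = 157 + (0 - 8*16)*115 = 157 + (0 - 128)*115 = 157 - 128*115 = 157 - 14720 = -14563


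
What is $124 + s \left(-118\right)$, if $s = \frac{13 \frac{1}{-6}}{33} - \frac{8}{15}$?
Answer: $\frac{96367}{495} \approx 194.68$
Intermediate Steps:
$s = - \frac{593}{990}$ ($s = 13 \left(- \frac{1}{6}\right) \frac{1}{33} - \frac{8}{15} = \left(- \frac{13}{6}\right) \frac{1}{33} - \frac{8}{15} = - \frac{13}{198} - \frac{8}{15} = - \frac{593}{990} \approx -0.59899$)
$124 + s \left(-118\right) = 124 - - \frac{34987}{495} = 124 + \frac{34987}{495} = \frac{96367}{495}$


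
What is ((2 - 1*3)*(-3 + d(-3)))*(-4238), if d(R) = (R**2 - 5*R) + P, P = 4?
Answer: 105950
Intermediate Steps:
d(R) = 4 + R**2 - 5*R (d(R) = (R**2 - 5*R) + 4 = 4 + R**2 - 5*R)
((2 - 1*3)*(-3 + d(-3)))*(-4238) = ((2 - 1*3)*(-3 + (4 + (-3)**2 - 5*(-3))))*(-4238) = ((2 - 3)*(-3 + (4 + 9 + 15)))*(-4238) = -(-3 + 28)*(-4238) = -1*25*(-4238) = -25*(-4238) = 105950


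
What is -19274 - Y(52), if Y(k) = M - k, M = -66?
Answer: -19156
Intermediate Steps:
Y(k) = -66 - k
-19274 - Y(52) = -19274 - (-66 - 1*52) = -19274 - (-66 - 52) = -19274 - 1*(-118) = -19274 + 118 = -19156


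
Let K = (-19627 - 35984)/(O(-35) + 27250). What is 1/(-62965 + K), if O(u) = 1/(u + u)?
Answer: -635833/40036522435 ≈ -1.5881e-5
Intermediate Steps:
O(u) = 1/(2*u)
K = -1297590/635833 (K = (-19627 - 35984)/((½)/(-35) + 27250) = -55611/((½)*(-1/35) + 27250) = -55611/(-1/70 + 27250) = -55611/1907499/70 = -55611*70/1907499 = -1297590/635833 ≈ -2.0408)
1/(-62965 + K) = 1/(-62965 - 1297590/635833) = 1/(-40036522435/635833) = -635833/40036522435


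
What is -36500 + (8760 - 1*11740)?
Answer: -39480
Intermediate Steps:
-36500 + (8760 - 1*11740) = -36500 + (8760 - 11740) = -36500 - 2980 = -39480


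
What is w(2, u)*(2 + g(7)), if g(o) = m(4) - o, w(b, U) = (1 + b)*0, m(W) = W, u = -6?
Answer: 0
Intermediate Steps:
w(b, U) = 0
g(o) = 4 - o
w(2, u)*(2 + g(7)) = 0*(2 + (4 - 1*7)) = 0*(2 + (4 - 7)) = 0*(2 - 3) = 0*(-1) = 0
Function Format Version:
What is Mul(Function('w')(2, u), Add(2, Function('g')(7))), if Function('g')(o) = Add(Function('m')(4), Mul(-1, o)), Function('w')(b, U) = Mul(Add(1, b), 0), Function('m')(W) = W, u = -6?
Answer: 0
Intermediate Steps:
Function('w')(b, U) = 0
Function('g')(o) = Add(4, Mul(-1, o))
Mul(Function('w')(2, u), Add(2, Function('g')(7))) = Mul(0, Add(2, Add(4, Mul(-1, 7)))) = Mul(0, Add(2, Add(4, -7))) = Mul(0, Add(2, -3)) = Mul(0, -1) = 0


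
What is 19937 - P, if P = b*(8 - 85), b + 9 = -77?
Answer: 13315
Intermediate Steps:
b = -86 (b = -9 - 77 = -86)
P = 6622 (P = -86*(8 - 85) = -86*(-77) = 6622)
19937 - P = 19937 - 1*6622 = 19937 - 6622 = 13315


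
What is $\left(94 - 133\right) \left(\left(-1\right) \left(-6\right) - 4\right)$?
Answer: $-78$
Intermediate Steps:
$\left(94 - 133\right) \left(\left(-1\right) \left(-6\right) - 4\right) = - 39 \left(6 - 4\right) = \left(-39\right) 2 = -78$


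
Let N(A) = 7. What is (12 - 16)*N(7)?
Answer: -28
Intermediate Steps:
(12 - 16)*N(7) = (12 - 16)*7 = -4*7 = -28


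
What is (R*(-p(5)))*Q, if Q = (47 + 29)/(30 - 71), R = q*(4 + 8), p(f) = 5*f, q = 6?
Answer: 136800/41 ≈ 3336.6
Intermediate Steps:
R = 72 (R = 6*(4 + 8) = 6*12 = 72)
Q = -76/41 (Q = 76/(-41) = 76*(-1/41) = -76/41 ≈ -1.8537)
(R*(-p(5)))*Q = (72*(-5*5))*(-76/41) = (72*(-1*25))*(-76/41) = (72*(-25))*(-76/41) = -1800*(-76/41) = 136800/41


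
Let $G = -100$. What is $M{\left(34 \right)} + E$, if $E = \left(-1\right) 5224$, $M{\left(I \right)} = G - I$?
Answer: $-5358$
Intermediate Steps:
$M{\left(I \right)} = -100 - I$
$E = -5224$
$M{\left(34 \right)} + E = \left(-100 - 34\right) - 5224 = -134 - 5224 = -5358$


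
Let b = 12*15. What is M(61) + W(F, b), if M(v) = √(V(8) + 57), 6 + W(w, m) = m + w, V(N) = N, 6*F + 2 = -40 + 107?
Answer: 1109/6 + √65 ≈ 192.90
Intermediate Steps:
b = 180
F = 65/6 (F = -⅓ + (-40 + 107)/6 = -⅓ + (⅙)*67 = -⅓ + 67/6 = 65/6 ≈ 10.833)
W(w, m) = -6 + m + w (W(w, m) = -6 + (m + w) = -6 + m + w)
M(v) = √65 (M(v) = √(8 + 57) = √65)
M(61) + W(F, b) = √65 + (-6 + 180 + 65/6) = √65 + 1109/6 = 1109/6 + √65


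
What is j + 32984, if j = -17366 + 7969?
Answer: 23587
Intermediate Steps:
j = -9397
j + 32984 = -9397 + 32984 = 23587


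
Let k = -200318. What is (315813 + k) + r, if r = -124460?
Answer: -8965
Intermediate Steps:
(315813 + k) + r = (315813 - 200318) - 124460 = 115495 - 124460 = -8965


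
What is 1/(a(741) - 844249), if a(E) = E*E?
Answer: -1/295168 ≈ -3.3879e-6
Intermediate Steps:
a(E) = E²
1/(a(741) - 844249) = 1/(741² - 844249) = 1/(549081 - 844249) = 1/(-295168) = -1/295168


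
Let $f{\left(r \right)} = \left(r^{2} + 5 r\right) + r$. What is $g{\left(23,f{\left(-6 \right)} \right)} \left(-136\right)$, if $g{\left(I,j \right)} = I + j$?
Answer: $-3128$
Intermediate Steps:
$f{\left(r \right)} = r^{2} + 6 r$
$g{\left(23,f{\left(-6 \right)} \right)} \left(-136\right) = \left(23 - 6 \left(6 - 6\right)\right) \left(-136\right) = \left(23 - 0\right) \left(-136\right) = \left(23 + 0\right) \left(-136\right) = 23 \left(-136\right) = -3128$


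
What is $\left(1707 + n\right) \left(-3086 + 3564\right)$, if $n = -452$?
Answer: $599890$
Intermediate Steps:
$\left(1707 + n\right) \left(-3086 + 3564\right) = \left(1707 - 452\right) \left(-3086 + 3564\right) = 1255 \cdot 478 = 599890$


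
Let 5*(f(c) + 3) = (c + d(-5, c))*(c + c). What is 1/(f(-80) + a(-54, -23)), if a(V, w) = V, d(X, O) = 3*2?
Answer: 1/2311 ≈ 0.00043271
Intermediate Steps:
d(X, O) = 6
f(c) = -3 + 2*c*(6 + c)/5 (f(c) = -3 + ((c + 6)*(c + c))/5 = -3 + ((6 + c)*(2*c))/5 = -3 + (2*c*(6 + c))/5 = -3 + 2*c*(6 + c)/5)
1/(f(-80) + a(-54, -23)) = 1/((-3 + (⅖)*(-80)² + (12/5)*(-80)) - 54) = 1/((-3 + (⅖)*6400 - 192) - 54) = 1/((-3 + 2560 - 192) - 54) = 1/(2365 - 54) = 1/2311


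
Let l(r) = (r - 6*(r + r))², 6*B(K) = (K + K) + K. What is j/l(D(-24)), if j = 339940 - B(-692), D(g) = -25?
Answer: 340286/75625 ≈ 4.4996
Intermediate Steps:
B(K) = K/2 (B(K) = ((K + K) + K)/6 = (2*K + K)/6 = (3*K)/6 = K/2)
l(r) = 121*r² (l(r) = (r - 12*r)² = (-11*r)² = 121*r²)
j = 340286 (j = 339940 - (-692)/2 = 339940 - 1*(-346) = 339940 + 346 = 340286)
j/l(D(-24)) = 340286/((121*(-25)²)) = 340286/((121*625)) = 340286/75625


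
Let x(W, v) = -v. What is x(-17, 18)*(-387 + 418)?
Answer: -558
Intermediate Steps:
x(-17, 18)*(-387 + 418) = (-1*18)*(-387 + 418) = -18*31 = -558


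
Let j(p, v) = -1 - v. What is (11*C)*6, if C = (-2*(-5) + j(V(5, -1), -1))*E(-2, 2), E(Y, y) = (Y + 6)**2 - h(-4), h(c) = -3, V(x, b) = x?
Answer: 12540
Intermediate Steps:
E(Y, y) = 3 + (6 + Y)**2 (E(Y, y) = (Y + 6)**2 - 1*(-3) = (6 + Y)**2 + 3 = 3 + (6 + Y)**2)
C = 190 (C = (-2*(-5) + (-1 - 1*(-1)))*(3 + (6 - 2)**2) = (10 + (-1 + 1))*(3 + 4**2) = (10 + 0)*(3 + 16) = 10*19 = 190)
(11*C)*6 = (11*190)*6 = 2090*6 = 12540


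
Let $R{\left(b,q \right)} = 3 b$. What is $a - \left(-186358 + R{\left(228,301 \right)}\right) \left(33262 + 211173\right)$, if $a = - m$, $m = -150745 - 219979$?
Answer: $45385594914$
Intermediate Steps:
$m = -370724$ ($m = -150745 - 219979 = -370724$)
$a = 370724$ ($a = \left(-1\right) \left(-370724\right) = 370724$)
$a - \left(-186358 + R{\left(228,301 \right)}\right) \left(33262 + 211173\right) = 370724 - \left(-186358 + 3 \cdot 228\right) \left(33262 + 211173\right) = 370724 - \left(-186358 + 684\right) 244435 = 370724 - \left(-185674\right) 244435 = 370724 - -45385224190 = 370724 + 45385224190 = 45385594914$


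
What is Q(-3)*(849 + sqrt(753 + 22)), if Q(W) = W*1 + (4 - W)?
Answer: 3396 + 20*sqrt(31) ≈ 3507.4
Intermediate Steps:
Q(W) = 4 (Q(W) = W + (4 - W) = 4)
Q(-3)*(849 + sqrt(753 + 22)) = 4*(849 + sqrt(753 + 22)) = 4*(849 + sqrt(775)) = 4*(849 + 5*sqrt(31)) = 3396 + 20*sqrt(31)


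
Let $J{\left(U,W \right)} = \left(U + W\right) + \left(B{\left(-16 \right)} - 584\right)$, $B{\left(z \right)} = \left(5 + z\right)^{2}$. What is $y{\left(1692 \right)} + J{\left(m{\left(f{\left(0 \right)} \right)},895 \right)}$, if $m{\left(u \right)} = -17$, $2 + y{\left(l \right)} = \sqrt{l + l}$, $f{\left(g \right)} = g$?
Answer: $413 + 6 \sqrt{94} \approx 471.17$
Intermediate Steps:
$y{\left(l \right)} = -2 + \sqrt{2} \sqrt{l}$ ($y{\left(l \right)} = -2 + \sqrt{l + l} = -2 + \sqrt{2 l} = -2 + \sqrt{2} \sqrt{l}$)
$J{\left(U,W \right)} = -463 + U + W$ ($J{\left(U,W \right)} = \left(U + W\right) + \left(\left(5 - 16\right)^{2} - 584\right) = \left(U + W\right) + \left(\left(-11\right)^{2} - 584\right) = \left(U + W\right) + \left(121 - 584\right) = \left(U + W\right) - 463 = -463 + U + W$)
$y{\left(1692 \right)} + J{\left(m{\left(f{\left(0 \right)} \right)},895 \right)} = \left(-2 + \sqrt{2} \sqrt{1692}\right) - -415 = \left(-2 + \sqrt{2} \cdot 6 \sqrt{47}\right) + 415 = \left(-2 + 6 \sqrt{94}\right) + 415 = 413 + 6 \sqrt{94}$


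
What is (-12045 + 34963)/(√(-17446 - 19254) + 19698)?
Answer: 112859691/97011976 - 57295*I*√367/97011976 ≈ 1.1634 - 0.011314*I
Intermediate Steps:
(-12045 + 34963)/(√(-17446 - 19254) + 19698) = 22918/(√(-36700) + 19698) = 22918/(10*I*√367 + 19698) = 22918/(19698 + 10*I*√367)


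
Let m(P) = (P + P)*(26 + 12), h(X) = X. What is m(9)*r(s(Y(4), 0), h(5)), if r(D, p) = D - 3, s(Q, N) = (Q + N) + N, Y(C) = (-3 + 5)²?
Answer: 684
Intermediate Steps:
Y(C) = 4 (Y(C) = 2² = 4)
s(Q, N) = Q + 2*N (s(Q, N) = (N + Q) + N = Q + 2*N)
r(D, p) = -3 + D
m(P) = 76*P (m(P) = (2*P)*38 = 76*P)
m(9)*r(s(Y(4), 0), h(5)) = (76*9)*(-3 + (4 + 2*0)) = 684*(-3 + (4 + 0)) = 684*(-3 + 4) = 684*1 = 684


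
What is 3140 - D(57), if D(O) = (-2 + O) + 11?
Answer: 3074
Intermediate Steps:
D(O) = 9 + O
3140 - D(57) = 3140 - (9 + 57) = 3140 - 1*66 = 3140 - 66 = 3074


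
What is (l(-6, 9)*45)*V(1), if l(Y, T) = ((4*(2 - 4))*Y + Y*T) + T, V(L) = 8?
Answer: 1080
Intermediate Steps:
l(Y, T) = T - 8*Y + T*Y (l(Y, T) = ((4*(-2))*Y + T*Y) + T = (-8*Y + T*Y) + T = T - 8*Y + T*Y)
(l(-6, 9)*45)*V(1) = ((9 - 8*(-6) + 9*(-6))*45)*8 = ((9 + 48 - 54)*45)*8 = (3*45)*8 = 135*8 = 1080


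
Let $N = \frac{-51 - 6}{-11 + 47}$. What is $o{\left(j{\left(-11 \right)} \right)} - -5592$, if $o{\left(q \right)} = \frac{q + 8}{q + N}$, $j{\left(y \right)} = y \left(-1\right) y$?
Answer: $\frac{8227188}{1471} \approx 5592.9$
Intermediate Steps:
$j{\left(y \right)} = - y^{2}$ ($j{\left(y \right)} = - y y = - y^{2}$)
$N = - \frac{19}{12}$ ($N = - \frac{57}{36} = \left(-57\right) \frac{1}{36} = - \frac{19}{12} \approx -1.5833$)
$o{\left(q \right)} = \frac{8 + q}{- \frac{19}{12} + q}$ ($o{\left(q \right)} = \frac{q + 8}{q - \frac{19}{12}} = \frac{8 + q}{- \frac{19}{12} + q}$)
$o{\left(j{\left(-11 \right)} \right)} - -5592 = \frac{12 \left(8 - \left(-11\right)^{2}\right)}{-19 + 12 \left(- \left(-11\right)^{2}\right)} - -5592 = \frac{12 \left(8 - 121\right)}{-19 + 12 \left(\left(-1\right) 121\right)} + 5592 = \frac{12 \left(8 - 121\right)}{-19 + 12 \left(-121\right)} + 5592 = 12 \frac{1}{-19 - 1452} \left(-113\right) + 5592 = 12 \frac{1}{-1471} \left(-113\right) + 5592 = 12 \left(- \frac{1}{1471}\right) \left(-113\right) + 5592 = \frac{1356}{1471} + 5592 = \frac{8227188}{1471}$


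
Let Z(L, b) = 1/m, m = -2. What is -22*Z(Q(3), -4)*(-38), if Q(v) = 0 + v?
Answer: -418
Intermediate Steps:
Q(v) = v
Z(L, b) = -½ (Z(L, b) = 1/(-2) = -½)
-22*Z(Q(3), -4)*(-38) = -22*(-½)*(-38) = 11*(-38) = -418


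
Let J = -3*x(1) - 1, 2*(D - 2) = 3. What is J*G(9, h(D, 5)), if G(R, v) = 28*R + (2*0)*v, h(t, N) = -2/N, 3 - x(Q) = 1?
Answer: -1764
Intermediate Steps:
x(Q) = 2 (x(Q) = 3 - 1*1 = 3 - 1 = 2)
D = 7/2 (D = 2 + (½)*3 = 2 + 3/2 = 7/2 ≈ 3.5000)
G(R, v) = 28*R (G(R, v) = 28*R + 0*v = 28*R + 0 = 28*R)
J = -7 (J = -3*2 - 1 = -6 - 1 = -7)
J*G(9, h(D, 5)) = -196*9 = -7*252 = -1764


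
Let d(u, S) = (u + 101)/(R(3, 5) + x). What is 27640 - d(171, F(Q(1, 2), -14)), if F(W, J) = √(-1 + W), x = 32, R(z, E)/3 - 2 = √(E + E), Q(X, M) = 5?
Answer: 18707112/677 + 408*√10/677 ≈ 27634.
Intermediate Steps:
R(z, E) = 6 + 3*√2*√E (R(z, E) = 6 + 3*√(E + E) = 6 + 3*√(2*E) = 6 + 3*(√2*√E) = 6 + 3*√2*√E)
d(u, S) = (101 + u)/(38 + 3*√10) (d(u, S) = (u + 101)/((6 + 3*√2*√5) + 32) = (101 + u)/((6 + 3*√10) + 32) = (101 + u)/(38 + 3*√10))
27640 - d(171, F(Q(1, 2), -14)) = 27640 - (1919/677 - 303*√10/1354 + (19/677)*171 - 3/1354*171*√10) = 27640 - (1919/677 - 303*√10/1354 + 3249/677 - 513*√10/1354) = 27640 - (5168/677 - 408*√10/677) = 27640 + (-5168/677 + 408*√10/677) = 18707112/677 + 408*√10/677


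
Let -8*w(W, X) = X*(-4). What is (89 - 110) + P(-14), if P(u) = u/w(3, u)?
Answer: -19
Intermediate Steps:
w(W, X) = X/2 (w(W, X) = -X*(-4)/8 = -(-1)*X/2 = X/2)
P(u) = 2 (P(u) = u/((u/2)) = u*(2/u) = 2)
(89 - 110) + P(-14) = (89 - 110) + 2 = -21 + 2 = -19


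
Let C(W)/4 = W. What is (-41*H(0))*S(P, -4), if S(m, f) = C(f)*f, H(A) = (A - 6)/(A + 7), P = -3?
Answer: 15744/7 ≈ 2249.1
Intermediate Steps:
C(W) = 4*W
H(A) = (-6 + A)/(7 + A)
S(m, f) = 4*f**2 (S(m, f) = (4*f)*f = 4*f**2)
(-41*H(0))*S(P, -4) = (-41*(-6 + 0)/(7 + 0))*(4*(-4)**2) = (-41*(-6)/7)*(4*16) = -41*(-6)/7*64 = -41*(-6/7)*64 = (246/7)*64 = 15744/7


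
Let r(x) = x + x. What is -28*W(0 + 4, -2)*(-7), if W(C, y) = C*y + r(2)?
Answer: -784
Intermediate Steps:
r(x) = 2*x
W(C, y) = 4 + C*y (W(C, y) = C*y + 2*2 = C*y + 4 = 4 + C*y)
-28*W(0 + 4, -2)*(-7) = -28*(4 + (0 + 4)*(-2))*(-7) = -28*(4 + 4*(-2))*(-7) = -28*(4 - 8)*(-7) = -28*(-4)*(-7) = 112*(-7) = -784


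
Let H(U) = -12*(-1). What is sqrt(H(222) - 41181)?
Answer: I*sqrt(41169) ≈ 202.9*I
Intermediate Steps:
H(U) = 12
sqrt(H(222) - 41181) = sqrt(12 - 41181) = sqrt(-41169) = I*sqrt(41169)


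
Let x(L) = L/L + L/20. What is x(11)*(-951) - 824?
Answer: -45961/20 ≈ -2298.1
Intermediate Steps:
x(L) = 1 + L/20 (x(L) = 1 + L*(1/20) = 1 + L/20)
x(11)*(-951) - 824 = (1 + (1/20)*11)*(-951) - 824 = (1 + 11/20)*(-951) - 824 = (31/20)*(-951) - 824 = -29481/20 - 824 = -45961/20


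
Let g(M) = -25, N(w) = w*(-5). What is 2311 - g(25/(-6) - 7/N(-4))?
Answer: 2336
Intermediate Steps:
N(w) = -5*w
2311 - g(25/(-6) - 7/N(-4)) = 2311 - 1*(-25) = 2311 + 25 = 2336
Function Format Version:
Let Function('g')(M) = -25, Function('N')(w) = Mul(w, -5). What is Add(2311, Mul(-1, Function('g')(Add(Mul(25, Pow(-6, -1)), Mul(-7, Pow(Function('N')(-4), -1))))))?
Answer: 2336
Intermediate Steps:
Function('N')(w) = Mul(-5, w)
Add(2311, Mul(-1, Function('g')(Add(Mul(25, Pow(-6, -1)), Mul(-7, Pow(Function('N')(-4), -1)))))) = Add(2311, Mul(-1, -25)) = Add(2311, 25) = 2336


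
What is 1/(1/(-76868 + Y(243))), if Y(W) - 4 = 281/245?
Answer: -18831399/245 ≈ -76863.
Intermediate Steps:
Y(W) = 1261/245 (Y(W) = 4 + 281/245 = 1261/245)
1/(1/(-76868 + Y(243))) = 1/(1/(-76868 + 1261/245)) = 1/(1/(-18831399/245)) = 1/(-245/18831399) = -18831399/245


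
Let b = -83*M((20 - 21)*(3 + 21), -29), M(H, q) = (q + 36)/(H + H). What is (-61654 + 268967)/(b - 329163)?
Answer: -9951024/15799243 ≈ -0.62984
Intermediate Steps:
M(H, q) = (36 + q)/(2*H) (M(H, q) = (36 + q)/((2*H)) = (36 + q)*(1/(2*H)) = (36 + q)/(2*H))
b = 581/48 (b = -83*(36 - 29)/(2*((20 - 21)*(3 + 21))) = -83*7/(2*((-1*24))) = -83*7/(2*(-24)) = -83*(-1)*7/(2*24) = -83*(-7/48) = 581/48 ≈ 12.104)
(-61654 + 268967)/(b - 329163) = (-61654 + 268967)/(581/48 - 329163) = 207313/(-15799243/48) = 207313*(-48/15799243) = -9951024/15799243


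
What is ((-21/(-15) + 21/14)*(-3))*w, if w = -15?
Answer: 261/2 ≈ 130.50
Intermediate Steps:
((-21/(-15) + 21/14)*(-3))*w = ((-21/(-15) + 21/14)*(-3))*(-15) = ((-21*(-1/15) + 21*(1/14))*(-3))*(-15) = ((7/5 + 3/2)*(-3))*(-15) = ((29/10)*(-3))*(-15) = -87/10*(-15) = 261/2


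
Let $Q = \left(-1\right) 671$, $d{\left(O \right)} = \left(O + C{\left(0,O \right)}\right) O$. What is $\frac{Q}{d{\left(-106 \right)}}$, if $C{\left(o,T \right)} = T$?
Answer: $- \frac{671}{22472} \approx -0.029859$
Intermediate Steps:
$d{\left(O \right)} = 2 O^{2}$ ($d{\left(O \right)} = \left(O + O\right) O = 2 O O = 2 O^{2}$)
$Q = -671$
$\frac{Q}{d{\left(-106 \right)}} = - \frac{671}{2 \left(-106\right)^{2}} = - \frac{671}{2 \cdot 11236} = - \frac{671}{22472}$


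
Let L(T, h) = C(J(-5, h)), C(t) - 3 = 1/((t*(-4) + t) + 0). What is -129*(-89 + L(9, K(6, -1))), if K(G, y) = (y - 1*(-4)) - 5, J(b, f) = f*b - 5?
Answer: 55513/5 ≈ 11103.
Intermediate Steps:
J(b, f) = -5 + b*f (J(b, f) = b*f - 5 = -5 + b*f)
K(G, y) = -1 + y (K(G, y) = (y + 4) - 5 = (4 + y) - 5 = -1 + y)
C(t) = 3 - 1/(3*t) (C(t) = 3 + 1/((t*(-4) + t) + 0) = 3 + 1/((-4*t + t) + 0) = 3 + 1/(-3*t + 0) = 3 + 1/(-3*t) = 3 - 1/(3*t))
L(T, h) = 3 - 1/(3*(-5 - 5*h))
-129*(-89 + L(9, K(6, -1))) = -129*(-89 + (46 + 45*(-1 - 1))/(15*(1 + (-1 - 1)))) = -129*(-89 + (46 + 45*(-2))/(15*(1 - 2))) = -129*(-89 + (1/15)*(46 - 90)/(-1)) = -129*(-89 + (1/15)*(-1)*(-44)) = -129*(-89 + 44/15) = -129*(-1291/15) = 55513/5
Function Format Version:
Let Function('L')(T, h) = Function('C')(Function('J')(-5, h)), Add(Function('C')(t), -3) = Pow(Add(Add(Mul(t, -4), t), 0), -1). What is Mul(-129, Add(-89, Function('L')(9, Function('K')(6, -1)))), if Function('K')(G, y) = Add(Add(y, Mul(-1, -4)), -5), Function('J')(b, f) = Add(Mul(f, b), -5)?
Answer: Rational(55513, 5) ≈ 11103.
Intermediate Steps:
Function('J')(b, f) = Add(-5, Mul(b, f)) (Function('J')(b, f) = Add(Mul(b, f), -5) = Add(-5, Mul(b, f)))
Function('K')(G, y) = Add(-1, y) (Function('K')(G, y) = Add(Add(y, 4), -5) = Add(Add(4, y), -5) = Add(-1, y))
Function('C')(t) = Add(3, Mul(Rational(-1, 3), Pow(t, -1))) (Function('C')(t) = Add(3, Pow(Add(Add(Mul(t, -4), t), 0), -1)) = Add(3, Pow(Add(Add(Mul(-4, t), t), 0), -1)) = Add(3, Pow(Add(Mul(-3, t), 0), -1)) = Add(3, Pow(Mul(-3, t), -1)) = Add(3, Mul(Rational(-1, 3), Pow(t, -1))))
Function('L')(T, h) = Add(3, Mul(Rational(-1, 3), Pow(Add(-5, Mul(-5, h)), -1)))
Mul(-129, Add(-89, Function('L')(9, Function('K')(6, -1)))) = Mul(-129, Add(-89, Mul(Rational(1, 15), Pow(Add(1, Add(-1, -1)), -1), Add(46, Mul(45, Add(-1, -1)))))) = Mul(-129, Add(-89, Mul(Rational(1, 15), Pow(Add(1, -2), -1), Add(46, Mul(45, -2))))) = Mul(-129, Add(-89, Mul(Rational(1, 15), Pow(-1, -1), Add(46, -90)))) = Mul(-129, Add(-89, Mul(Rational(1, 15), -1, -44))) = Mul(-129, Add(-89, Rational(44, 15))) = Mul(-129, Rational(-1291, 15)) = Rational(55513, 5)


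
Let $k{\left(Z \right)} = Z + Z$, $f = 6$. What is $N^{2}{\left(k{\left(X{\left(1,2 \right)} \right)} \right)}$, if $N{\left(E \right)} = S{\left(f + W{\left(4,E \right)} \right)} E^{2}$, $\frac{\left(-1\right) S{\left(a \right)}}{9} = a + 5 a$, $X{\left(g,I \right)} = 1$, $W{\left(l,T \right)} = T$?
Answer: $2985984$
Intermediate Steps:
$k{\left(Z \right)} = 2 Z$
$S{\left(a \right)} = - 54 a$ ($S{\left(a \right)} = - 9 \left(a + 5 a\right) = - 9 \cdot 6 a = - 54 a$)
$N{\left(E \right)} = E^{2} \left(-324 - 54 E\right)$ ($N{\left(E \right)} = - 54 \left(6 + E\right) E^{2} = \left(-324 - 54 E\right) E^{2} = E^{2} \left(-324 - 54 E\right)$)
$N^{2}{\left(k{\left(X{\left(1,2 \right)} \right)} \right)} = \left(54 \left(2 \cdot 1\right)^{2} \left(-6 - 2 \cdot 1\right)\right)^{2} = \left(54 \cdot 2^{2} \left(-6 - 2\right)\right)^{2} = \left(54 \cdot 4 \left(-6 - 2\right)\right)^{2} = \left(54 \cdot 4 \left(-8\right)\right)^{2} = \left(-1728\right)^{2} = 2985984$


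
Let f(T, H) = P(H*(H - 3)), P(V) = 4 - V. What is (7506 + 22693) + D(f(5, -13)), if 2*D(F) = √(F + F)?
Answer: 30199 + I*√102 ≈ 30199.0 + 10.1*I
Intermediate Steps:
f(T, H) = 4 - H*(-3 + H) (f(T, H) = 4 - H*(H - 3) = 4 - H*(-3 + H))
D(F) = √2*√F/2 (D(F) = √(F + F)/2 = √(2*F)/2 = (√2*√F)/2 = √2*√F/2)
(7506 + 22693) + D(f(5, -13)) = (7506 + 22693) + √2*√(4 - 1*(-13)*(-3 - 13))/2 = 30199 + √2*√(4 - 1*(-13)*(-16))/2 = 30199 + √2*√(4 - 208)/2 = 30199 + √2*√(-204)/2 = 30199 + √2*(2*I*√51)/2 = 30199 + I*√102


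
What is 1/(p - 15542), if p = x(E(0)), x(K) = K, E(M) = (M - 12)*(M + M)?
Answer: -1/15542 ≈ -6.4342e-5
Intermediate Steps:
E(M) = 2*M*(-12 + M) (E(M) = (-12 + M)*(2*M) = 2*M*(-12 + M))
p = 0 (p = 2*0*(-12 + 0) = 2*0*(-12) = 0)
1/(p - 15542) = 1/(0 - 15542) = 1/(-15542) = -1/15542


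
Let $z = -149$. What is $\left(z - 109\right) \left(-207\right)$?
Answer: $53406$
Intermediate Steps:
$\left(z - 109\right) \left(-207\right) = \left(-149 - 109\right) \left(-207\right) = \left(-258\right) \left(-207\right) = 53406$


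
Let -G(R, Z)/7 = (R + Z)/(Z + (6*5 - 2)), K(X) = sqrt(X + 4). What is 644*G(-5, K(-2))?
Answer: 13916/17 - 3234*sqrt(2)/17 ≈ 549.55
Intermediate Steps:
K(X) = sqrt(4 + X)
G(R, Z) = -7*(R + Z)/(28 + Z) (G(R, Z) = -7*(R + Z)/(Z + (6*5 - 2)) = -7*(R + Z)/(Z + (30 - 2)) = -7*(R + Z)/(Z + 28) = -7*(R + Z)/(28 + Z))
644*G(-5, K(-2)) = 644*(7*(-1*(-5) - sqrt(4 - 2))/(28 + sqrt(4 - 2))) = 644*(7*(5 - sqrt(2))/(28 + sqrt(2))) = 4508*(5 - sqrt(2))/(28 + sqrt(2))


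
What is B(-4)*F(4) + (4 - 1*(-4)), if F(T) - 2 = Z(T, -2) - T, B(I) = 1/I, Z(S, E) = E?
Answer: 9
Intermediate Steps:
B(I) = 1/I
F(T) = -T (F(T) = 2 + (-2 - T) = -T)
B(-4)*F(4) + (4 - 1*(-4)) = (-1*4)/(-4) + (4 - 1*(-4)) = -1/4*(-4) + (4 + 4) = 1 + 8 = 9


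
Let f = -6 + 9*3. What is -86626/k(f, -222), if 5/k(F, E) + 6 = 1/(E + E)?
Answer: 23085829/222 ≈ 1.0399e+5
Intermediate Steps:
f = 21 (f = -6 + 27 = 21)
k(F, E) = 5/(-6 + 1/(2*E)) (k(F, E) = 5/(-6 + 1/(E + E)) = 5/(-6 + 1/(2*E)))
-86626/k(f, -222) = -86626/((-10*(-222)/(-1 + 12*(-222)))) = -86626/((-10*(-222)/(-1 - 2664))) = -86626/((-10*(-222)/(-2665))) = -86626/((-10*(-222)*(-1/2665))) = -86626/(-444/533) = -86626*(-533/444) = 23085829/222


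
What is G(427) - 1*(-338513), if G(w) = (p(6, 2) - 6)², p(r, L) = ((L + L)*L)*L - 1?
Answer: 338594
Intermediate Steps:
p(r, L) = -1 + 2*L³ (p(r, L) = ((2*L)*L)*L - 1 = (2*L²)*L - 1 = 2*L³ - 1 = -1 + 2*L³)
G(w) = 81 (G(w) = ((-1 + 2*2³) - 6)² = ((-1 + 2*8) - 6)² = ((-1 + 16) - 6)² = (15 - 6)² = 9² = 81)
G(427) - 1*(-338513) = 81 - 1*(-338513) = 81 + 338513 = 338594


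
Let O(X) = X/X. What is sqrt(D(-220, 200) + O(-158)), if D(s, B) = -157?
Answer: 2*I*sqrt(39) ≈ 12.49*I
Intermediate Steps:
O(X) = 1
sqrt(D(-220, 200) + O(-158)) = sqrt(-157 + 1) = sqrt(-156) = 2*I*sqrt(39)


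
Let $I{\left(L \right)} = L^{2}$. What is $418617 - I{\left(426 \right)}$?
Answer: $237141$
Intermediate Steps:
$418617 - I{\left(426 \right)} = 418617 - 426^{2} = 418617 - 181476 = 237141$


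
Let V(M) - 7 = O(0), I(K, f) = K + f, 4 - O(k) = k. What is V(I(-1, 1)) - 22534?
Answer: -22523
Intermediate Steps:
O(k) = 4 - k
V(M) = 11 (V(M) = 7 + (4 - 1*0) = 7 + (4 + 0) = 7 + 4 = 11)
V(I(-1, 1)) - 22534 = 11 - 22534 = -22523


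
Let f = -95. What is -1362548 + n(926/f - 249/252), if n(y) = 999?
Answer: -1361549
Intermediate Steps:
-1362548 + n(926/f - 249/252) = -1362548 + 999 = -1361549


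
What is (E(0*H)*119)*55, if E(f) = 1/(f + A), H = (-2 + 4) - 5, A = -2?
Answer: -6545/2 ≈ -3272.5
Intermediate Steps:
H = -3 (H = 2 - 5 = -3)
E(f) = 1/(-2 + f) (E(f) = 1/(f - 2) = 1/(-2 + f))
(E(0*H)*119)*55 = (119/(-2 + 0*(-3)))*55 = (119/(-2 + 0))*55 = (119/(-2))*55 = -½*119*55 = -119/2*55 = -6545/2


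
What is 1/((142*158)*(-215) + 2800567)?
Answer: -1/2023173 ≈ -4.9427e-7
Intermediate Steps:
1/((142*158)*(-215) + 2800567) = 1/(22436*(-215) + 2800567) = 1/(-4823740 + 2800567) = 1/(-2023173) = -1/2023173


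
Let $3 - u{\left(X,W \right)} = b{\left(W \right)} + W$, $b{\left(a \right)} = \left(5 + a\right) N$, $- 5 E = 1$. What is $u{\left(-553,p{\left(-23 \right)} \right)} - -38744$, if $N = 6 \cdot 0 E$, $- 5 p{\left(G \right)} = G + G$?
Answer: $\frac{193689}{5} \approx 38738.0$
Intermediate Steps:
$p{\left(G \right)} = - \frac{2 G}{5}$ ($p{\left(G \right)} = - \frac{G + G}{5} = - \frac{2 G}{5}$)
$E = - \frac{1}{5}$ ($E = \left(- \frac{1}{5}\right) 1 = - \frac{1}{5} \approx -0.2$)
$N = 0$ ($N = 6 \cdot 0 \left(- \frac{1}{5}\right) = 0 \left(- \frac{1}{5}\right) = 0$)
$b{\left(a \right)} = 0$ ($b{\left(a \right)} = \left(5 + a\right) 0 = 0$)
$u{\left(X,W \right)} = 3 - W$ ($u{\left(X,W \right)} = 3 - \left(0 + W\right) = 3 - W$)
$u{\left(-553,p{\left(-23 \right)} \right)} - -38744 = \left(3 - \left(- \frac{2}{5}\right) \left(-23\right)\right) - -38744 = \left(3 - \frac{46}{5}\right) + 38744 = - \frac{31}{5} + 38744 = \frac{193689}{5}$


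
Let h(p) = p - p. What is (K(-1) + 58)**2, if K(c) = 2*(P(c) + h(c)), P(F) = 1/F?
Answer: 3136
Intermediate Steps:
h(p) = 0
P(F) = 1/F
K(c) = 2/c (K(c) = 2*(1/c + 0) = 2/c)
(K(-1) + 58)**2 = (2/(-1) + 58)**2 = (2*(-1) + 58)**2 = (-2 + 58)**2 = 56**2 = 3136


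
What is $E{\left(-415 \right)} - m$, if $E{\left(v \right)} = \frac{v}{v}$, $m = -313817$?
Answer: $313818$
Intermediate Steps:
$E{\left(v \right)} = 1$
$E{\left(-415 \right)} - m = 1 - -313817 = 1 + 313817 = 313818$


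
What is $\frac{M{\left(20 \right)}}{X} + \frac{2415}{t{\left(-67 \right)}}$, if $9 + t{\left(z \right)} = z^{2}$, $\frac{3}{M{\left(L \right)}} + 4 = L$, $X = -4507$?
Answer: $\frac{310959}{576896} \approx 0.53902$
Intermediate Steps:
$M{\left(L \right)} = \frac{3}{-4 + L}$
$t{\left(z \right)} = -9 + z^{2}$
$\frac{M{\left(20 \right)}}{X} + \frac{2415}{t{\left(-67 \right)}} = \frac{3 \frac{1}{-4 + 20}}{-4507} + \frac{2415}{-9 + \left(-67\right)^{2}} = \frac{3}{16} \left(- \frac{1}{4507}\right) + \frac{2415}{-9 + 4489} = 3 \cdot \frac{1}{16} \left(- \frac{1}{4507}\right) + \frac{2415}{4480} = \frac{3}{16} \left(- \frac{1}{4507}\right) + 2415 \cdot \frac{1}{4480} = - \frac{3}{72112} + \frac{69}{128} = \frac{310959}{576896}$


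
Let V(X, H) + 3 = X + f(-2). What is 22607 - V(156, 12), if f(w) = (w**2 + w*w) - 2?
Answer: 22448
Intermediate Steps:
f(w) = -2 + 2*w**2 (f(w) = (w**2 + w**2) - 2 = 2*w**2 - 2 = -2 + 2*w**2)
V(X, H) = 3 + X (V(X, H) = -3 + (X + (-2 + 2*(-2)**2)) = -3 + (X + (-2 + 2*4)) = -3 + (X + (-2 + 8)) = -3 + (X + 6) = -3 + (6 + X) = 3 + X)
22607 - V(156, 12) = 22607 - (3 + 156) = 22607 - 1*159 = 22607 - 159 = 22448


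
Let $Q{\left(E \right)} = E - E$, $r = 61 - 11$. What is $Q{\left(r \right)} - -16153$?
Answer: $16153$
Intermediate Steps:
$r = 50$
$Q{\left(E \right)} = 0$
$Q{\left(r \right)} - -16153 = 0 - -16153 = 0 + 16153 = 16153$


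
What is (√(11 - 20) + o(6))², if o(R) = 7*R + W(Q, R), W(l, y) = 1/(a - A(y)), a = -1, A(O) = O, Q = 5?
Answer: 85408/49 + 1758*I/7 ≈ 1743.0 + 251.14*I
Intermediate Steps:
W(l, y) = 1/(-1 - y)
o(R) = -1/(1 + R) + 7*R (o(R) = 7*R - 1/(1 + R) = -1/(1 + R) + 7*R)
(√(11 - 20) + o(6))² = (√(11 - 20) + (-1 + 7*6*(1 + 6))/(1 + 6))² = (√(-9) + (-1 + 7*6*7)/7)² = (3*I + (-1 + 294)/7)² = (3*I + (⅐)*293)² = (3*I + 293/7)² = (293/7 + 3*I)²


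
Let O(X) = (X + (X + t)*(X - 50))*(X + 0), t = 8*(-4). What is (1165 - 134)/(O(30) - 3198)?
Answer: -1031/1098 ≈ -0.93898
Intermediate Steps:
t = -32
O(X) = X*(X + (-50 + X)*(-32 + X)) (O(X) = (X + (X - 32)*(X - 50))*(X + 0) = (X + (-32 + X)*(-50 + X))*X = (X + (-50 + X)*(-32 + X))*X = X*(X + (-50 + X)*(-32 + X)))
(1165 - 134)/(O(30) - 3198) = (1165 - 134)/(30*(1600 + 30² - 81*30) - 3198) = 1031/(30*(1600 + 900 - 2430) - 3198) = 1031/(30*70 - 3198) = 1031/(2100 - 3198) = 1031/(-1098) = 1031*(-1/1098) = -1031/1098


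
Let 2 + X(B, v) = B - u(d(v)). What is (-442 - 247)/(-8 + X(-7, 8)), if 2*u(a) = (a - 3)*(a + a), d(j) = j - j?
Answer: 689/17 ≈ 40.529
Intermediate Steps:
d(j) = 0
u(a) = a*(-3 + a) (u(a) = ((a - 3)*(a + a))/2 = ((-3 + a)*(2*a))/2 = (2*a*(-3 + a))/2 = a*(-3 + a))
X(B, v) = -2 + B (X(B, v) = -2 + (B - 0*(-3 + 0)) = -2 + (B - 0*(-3)) = -2 + (B - 1*0) = -2 + (B + 0) = -2 + B)
(-442 - 247)/(-8 + X(-7, 8)) = (-442 - 247)/(-8 + (-2 - 7)) = -689/(-8 - 9) = -689/(-17) = -689*(-1/17) = 689/17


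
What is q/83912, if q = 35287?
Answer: 35287/83912 ≈ 0.42052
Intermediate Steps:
q/83912 = 35287/83912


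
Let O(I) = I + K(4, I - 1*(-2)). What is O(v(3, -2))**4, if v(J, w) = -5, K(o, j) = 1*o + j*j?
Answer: 4096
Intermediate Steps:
K(o, j) = o + j**2
O(I) = 4 + I + (2 + I)**2 (O(I) = I + (4 + (I - 1*(-2))**2) = I + (4 + (I + 2)**2) = I + (4 + (2 + I)**2) = 4 + I + (2 + I)**2)
O(v(3, -2))**4 = (4 - 5 + (2 - 5)**2)**4 = (4 - 5 + (-3)**2)**4 = (4 - 5 + 9)**4 = 8**4 = 4096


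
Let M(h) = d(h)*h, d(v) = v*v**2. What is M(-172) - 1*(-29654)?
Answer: 875242710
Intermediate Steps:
d(v) = v**3
M(h) = h**4 (M(h) = h**3*h = h**4)
M(-172) - 1*(-29654) = (-172)**4 - 1*(-29654) = 875213056 + 29654 = 875242710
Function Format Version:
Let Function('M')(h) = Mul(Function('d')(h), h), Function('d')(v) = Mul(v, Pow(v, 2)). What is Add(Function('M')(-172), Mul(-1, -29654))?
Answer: 875242710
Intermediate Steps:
Function('d')(v) = Pow(v, 3)
Function('M')(h) = Pow(h, 4) (Function('M')(h) = Mul(Pow(h, 3), h) = Pow(h, 4))
Add(Function('M')(-172), Mul(-1, -29654)) = Add(Pow(-172, 4), Mul(-1, -29654)) = Add(875213056, 29654) = 875242710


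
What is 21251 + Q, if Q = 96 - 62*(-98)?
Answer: 27423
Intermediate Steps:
Q = 6172 (Q = 96 + 6076 = 6172)
21251 + Q = 21251 + 6172 = 27423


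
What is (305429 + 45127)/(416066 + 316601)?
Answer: 350556/732667 ≈ 0.47847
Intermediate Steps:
(305429 + 45127)/(416066 + 316601) = 350556/732667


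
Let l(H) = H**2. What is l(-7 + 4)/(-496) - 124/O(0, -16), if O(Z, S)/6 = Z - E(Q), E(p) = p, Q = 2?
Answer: 15349/1488 ≈ 10.315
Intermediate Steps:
O(Z, S) = -12 + 6*Z (O(Z, S) = 6*(Z - 1*2) = 6*(Z - 2) = 6*(-2 + Z) = -12 + 6*Z)
l(-7 + 4)/(-496) - 124/O(0, -16) = (-7 + 4)**2/(-496) - 124/(-12 + 6*0) = (-3)**2*(-1/496) - 124/(-12 + 0) = 9*(-1/496) - 124/(-12) = -9/496 - 124*(-1/12) = -9/496 + 31/3 = 15349/1488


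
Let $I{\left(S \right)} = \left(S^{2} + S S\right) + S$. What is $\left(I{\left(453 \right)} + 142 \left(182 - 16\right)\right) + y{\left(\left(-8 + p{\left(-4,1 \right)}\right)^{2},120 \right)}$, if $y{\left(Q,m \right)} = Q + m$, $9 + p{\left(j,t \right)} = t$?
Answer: $434819$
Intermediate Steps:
$p{\left(j,t \right)} = -9 + t$
$I{\left(S \right)} = S + 2 S^{2}$ ($I{\left(S \right)} = \left(S^{2} + S^{2}\right) + S = 2 S^{2} + S = S + 2 S^{2}$)
$\left(I{\left(453 \right)} + 142 \left(182 - 16\right)\right) + y{\left(\left(-8 + p{\left(-4,1 \right)}\right)^{2},120 \right)} = \left(453 \left(1 + 2 \cdot 453\right) + 142 \left(182 - 16\right)\right) + \left(\left(-8 + \left(-9 + 1\right)\right)^{2} + 120\right) = \left(453 \left(1 + 906\right) + 142 \cdot 166\right) + \left(\left(-8 - 8\right)^{2} + 120\right) = \left(453 \cdot 907 + 23572\right) + \left(\left(-16\right)^{2} + 120\right) = \left(410871 + 23572\right) + \left(256 + 120\right) = 434443 + 376 = 434819$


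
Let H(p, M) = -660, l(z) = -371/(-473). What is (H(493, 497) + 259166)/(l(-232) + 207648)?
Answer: 122273338/98217875 ≈ 1.2449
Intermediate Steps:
l(z) = 371/473 (l(z) = -371*(-1/473) = 371/473)
(H(493, 497) + 259166)/(l(-232) + 207648) = (-660 + 259166)/(371/473 + 207648) = 258506/(98217875/473) = 258506*(473/98217875) = 122273338/98217875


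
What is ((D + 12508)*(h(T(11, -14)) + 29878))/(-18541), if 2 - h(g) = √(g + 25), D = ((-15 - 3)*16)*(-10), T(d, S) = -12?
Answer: -459793440/18541 + 15388*√13/18541 ≈ -24796.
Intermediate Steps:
D = 2880 (D = -18*16*(-10) = -288*(-10) = 2880)
h(g) = 2 - √(25 + g) (h(g) = 2 - √(g + 25) = 2 - √(25 + g))
((D + 12508)*(h(T(11, -14)) + 29878))/(-18541) = ((2880 + 12508)*((2 - √(25 - 12)) + 29878))/(-18541) = (15388*((2 - √13) + 29878))*(-1/18541) = (15388*(29880 - √13))*(-1/18541) = (459793440 - 15388*√13)*(-1/18541) = -459793440/18541 + 15388*√13/18541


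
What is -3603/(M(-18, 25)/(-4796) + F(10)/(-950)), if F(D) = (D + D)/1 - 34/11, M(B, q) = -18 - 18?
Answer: 683999525/1954 ≈ 3.5005e+5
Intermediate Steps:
M(B, q) = -36
F(D) = -34/11 + 2*D (F(D) = (2*D)*1 - 34*1/11 = 2*D - 34/11 = -34/11 + 2*D)
-3603/(M(-18, 25)/(-4796) + F(10)/(-950)) = -3603/(-36/(-4796) + (-34/11 + 2*10)/(-950)) = -3603/(-36*(-1/4796) + (-34/11 + 20)*(-1/950)) = -3603/(9/1199 + (186/11)*(-1/950)) = -3603/(9/1199 - 93/5225) = -3603/(-5862/569525) = -3603*(-569525/5862) = 683999525/1954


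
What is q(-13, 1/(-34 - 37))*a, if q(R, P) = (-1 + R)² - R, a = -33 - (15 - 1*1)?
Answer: -9823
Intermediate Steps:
a = -47 (a = -33 - (15 - 1) = -33 - 1*14 = -33 - 14 = -47)
q(-13, 1/(-34 - 37))*a = ((-1 - 13)² - 1*(-13))*(-47) = ((-14)² + 13)*(-47) = (196 + 13)*(-47) = 209*(-47) = -9823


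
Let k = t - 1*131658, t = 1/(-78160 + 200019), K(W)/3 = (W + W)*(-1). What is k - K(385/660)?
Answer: -32086571429/243718 ≈ -1.3165e+5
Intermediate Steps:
K(W) = -6*W (K(W) = 3*((W + W)*(-1)) = 3*((2*W)*(-1)) = 3*(-2*W) = -6*W)
t = 1/121859 ≈ 8.2062e-6
k = -16043712221/121859 (k = 1/121859 - 1*131658 = 1/121859 - 131658 = -16043712221/121859 ≈ -1.3166e+5)
k - K(385/660) = -16043712221/121859 - (-6)*385/660 = -16043712221/121859 - (-6)*385*(1/660) = -16043712221/121859 - (-6)*7/12 = -16043712221/121859 - 1*(-7/2) = -16043712221/121859 + 7/2 = -32086571429/243718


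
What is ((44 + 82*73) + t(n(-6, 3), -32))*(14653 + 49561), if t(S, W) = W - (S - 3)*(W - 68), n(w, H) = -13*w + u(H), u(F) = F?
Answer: 886024772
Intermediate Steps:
n(w, H) = H - 13*w (n(w, H) = -13*w + H = H - 13*w)
t(S, W) = W - (-68 + W)*(-3 + S) (t(S, W) = W - (-3 + S)*(-68 + W) = W - (-68 + W)*(-3 + S))
((44 + 82*73) + t(n(-6, 3), -32))*(14653 + 49561) = ((44 + 82*73) + (-204 + 4*(-32) + 68*(3 - 13*(-6)) - 1*(3 - 13*(-6))*(-32)))*(14653 + 49561) = ((44 + 5986) + (-204 - 128 + 68*(3 + 78) - 1*(3 + 78)*(-32)))*64214 = (6030 + (-204 - 128 + 68*81 - 1*81*(-32)))*64214 = (6030 + (-204 - 128 + 5508 + 2592))*64214 = (6030 + 7768)*64214 = 13798*64214 = 886024772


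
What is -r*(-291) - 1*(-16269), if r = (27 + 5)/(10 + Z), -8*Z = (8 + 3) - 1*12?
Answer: 464095/27 ≈ 17189.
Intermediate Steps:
Z = 1/8 (Z = -((8 + 3) - 1*12)/8 = -(11 - 12)/8 = -1/8*(-1) = 1/8 ≈ 0.12500)
r = 256/81 (r = (27 + 5)/(10 + 1/8) = 32/(81/8) = 32*(8/81) = 256/81 ≈ 3.1605)
-r*(-291) - 1*(-16269) = -256*(-291)/81 - 1*(-16269) = -1*(-24832/27) + 16269 = 24832/27 + 16269 = 464095/27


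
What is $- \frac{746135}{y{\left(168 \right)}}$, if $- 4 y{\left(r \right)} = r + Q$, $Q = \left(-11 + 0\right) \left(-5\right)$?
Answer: $\frac{2984540}{223} \approx 13384.0$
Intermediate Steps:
$Q = 55$ ($Q = \left(-11\right) \left(-5\right) = 55$)
$y{\left(r \right)} = - \frac{55}{4} - \frac{r}{4}$ ($y{\left(r \right)} = - \frac{r + 55}{4} = - \frac{55 + r}{4} = - \frac{55}{4} - \frac{r}{4}$)
$- \frac{746135}{y{\left(168 \right)}} = - \frac{746135}{- \frac{55}{4} - 42} = - \frac{746135}{- \frac{223}{4}} = \left(-746135\right) \left(- \frac{4}{223}\right) = \frac{2984540}{223}$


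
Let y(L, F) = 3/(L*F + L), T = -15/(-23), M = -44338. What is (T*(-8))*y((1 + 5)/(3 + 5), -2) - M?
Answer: 1020254/23 ≈ 44359.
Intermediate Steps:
T = 15/23 (T = -15*(-1/23) = 15/23 ≈ 0.65217)
y(L, F) = 3/(L + F*L) (y(L, F) = 3/(F*L + L) = 3/(L + F*L))
(T*(-8))*y((1 + 5)/(3 + 5), -2) - M = ((15/23)*(-8))*(3/((((1 + 5)/(3 + 5)))*(1 - 2))) - 1*(-44338) = -360/(23*(6/8)*(-1)) + 44338 = -360*(-1)/(23*(6*(1/8))) + 44338 = -360*(-1)/(23*3/4) + 44338 = -360*4*(-1)/(23*3) + 44338 = -120/23*(-4) + 44338 = 480/23 + 44338 = 1020254/23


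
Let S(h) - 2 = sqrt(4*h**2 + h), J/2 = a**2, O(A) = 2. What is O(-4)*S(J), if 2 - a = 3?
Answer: 4 + 6*sqrt(2) ≈ 12.485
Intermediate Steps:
a = -1 (a = 2 - 1*3 = 2 - 3 = -1)
J = 2 (J = 2*(-1)**2 = 2*1 = 2)
S(h) = 2 + sqrt(h + 4*h**2) (S(h) = 2 + sqrt(4*h**2 + h) = 2 + sqrt(h + 4*h**2))
O(-4)*S(J) = 2*(2 + sqrt(2*(1 + 4*2))) = 2*(2 + sqrt(2*(1 + 8))) = 2*(2 + sqrt(2*9)) = 2*(2 + sqrt(18)) = 2*(2 + 3*sqrt(2)) = 4 + 6*sqrt(2)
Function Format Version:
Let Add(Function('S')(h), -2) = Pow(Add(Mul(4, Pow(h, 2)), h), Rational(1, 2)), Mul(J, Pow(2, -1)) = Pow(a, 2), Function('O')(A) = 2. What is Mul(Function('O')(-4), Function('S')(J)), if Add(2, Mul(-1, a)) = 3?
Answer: Add(4, Mul(6, Pow(2, Rational(1, 2)))) ≈ 12.485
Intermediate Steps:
a = -1 (a = Add(2, Mul(-1, 3)) = Add(2, -3) = -1)
J = 2 (J = Mul(2, Pow(-1, 2)) = Mul(2, 1) = 2)
Function('S')(h) = Add(2, Pow(Add(h, Mul(4, Pow(h, 2))), Rational(1, 2))) (Function('S')(h) = Add(2, Pow(Add(Mul(4, Pow(h, 2)), h), Rational(1, 2))) = Add(2, Pow(Add(h, Mul(4, Pow(h, 2))), Rational(1, 2))))
Mul(Function('O')(-4), Function('S')(J)) = Mul(2, Add(2, Pow(Mul(2, Add(1, Mul(4, 2))), Rational(1, 2)))) = Mul(2, Add(2, Pow(Mul(2, Add(1, 8)), Rational(1, 2)))) = Mul(2, Add(2, Pow(Mul(2, 9), Rational(1, 2)))) = Mul(2, Add(2, Pow(18, Rational(1, 2)))) = Mul(2, Add(2, Mul(3, Pow(2, Rational(1, 2))))) = Add(4, Mul(6, Pow(2, Rational(1, 2))))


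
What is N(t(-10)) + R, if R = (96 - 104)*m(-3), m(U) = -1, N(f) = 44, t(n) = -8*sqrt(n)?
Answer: 52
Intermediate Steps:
R = 8 (R = (96 - 104)*(-1) = -8*(-1) = 8)
N(t(-10)) + R = 44 + 8 = 52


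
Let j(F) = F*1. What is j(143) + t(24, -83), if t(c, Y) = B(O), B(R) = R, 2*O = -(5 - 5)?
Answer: 143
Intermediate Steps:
j(F) = F
O = 0 (O = (-(5 - 5))/2 = (-1*0)/2 = (½)*0 = 0)
t(c, Y) = 0
j(143) + t(24, -83) = 143 + 0 = 143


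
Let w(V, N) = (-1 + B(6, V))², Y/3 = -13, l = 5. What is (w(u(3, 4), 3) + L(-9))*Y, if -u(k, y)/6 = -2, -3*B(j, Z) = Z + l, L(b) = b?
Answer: -4147/3 ≈ -1382.3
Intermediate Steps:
B(j, Z) = -5/3 - Z/3 (B(j, Z) = -(Z + 5)/3 = -(5 + Z)/3 = -5/3 - Z/3)
u(k, y) = 12 (u(k, y) = -6*(-2) = 12)
Y = -39 (Y = 3*(-13) = -39)
w(V, N) = (-8/3 - V/3)² (w(V, N) = (-1 + (-5/3 - V/3))² = (-8/3 - V/3)²)
(w(u(3, 4), 3) + L(-9))*Y = ((8 + 12)²/9 - 9)*(-39) = ((⅑)*20² - 9)*(-39) = ((⅑)*400 - 9)*(-39) = (400/9 - 9)*(-39) = (319/9)*(-39) = -4147/3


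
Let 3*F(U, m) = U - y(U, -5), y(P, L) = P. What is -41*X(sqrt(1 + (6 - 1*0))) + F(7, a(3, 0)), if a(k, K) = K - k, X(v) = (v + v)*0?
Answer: 0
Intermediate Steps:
X(v) = 0 (X(v) = (2*v)*0 = 0)
F(U, m) = 0 (F(U, m) = (U - U)/3 = (1/3)*0 = 0)
-41*X(sqrt(1 + (6 - 1*0))) + F(7, a(3, 0)) = -41*0 + 0 = 0 + 0 = 0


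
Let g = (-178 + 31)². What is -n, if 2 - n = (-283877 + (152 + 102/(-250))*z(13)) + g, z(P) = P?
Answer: -32537413/125 ≈ -2.6030e+5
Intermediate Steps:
g = 21609 (g = (-147)² = 21609)
n = 32537413/125 (n = 2 - ((-283877 + (152 + 102/(-250))*13) + 21609) = 2 - ((-283877 + (152 + 102*(-1/250))*13) + 21609) = 2 - ((-283877 + (152 - 51/125)*13) + 21609) = 2 - ((-283877 + (18949/125)*13) + 21609) = 2 - ((-283877 + 246337/125) + 21609) = 2 - (-35238288/125 + 21609) = 2 - 1*(-32537163/125) = 2 + 32537163/125 = 32537413/125 ≈ 2.6030e+5)
-n = -1*32537413/125 = -32537413/125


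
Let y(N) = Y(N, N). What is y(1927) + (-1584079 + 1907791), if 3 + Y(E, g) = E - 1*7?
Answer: 325629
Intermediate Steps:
Y(E, g) = -10 + E (Y(E, g) = -3 + (E - 1*7) = -3 + (E - 7) = -3 + (-7 + E) = -10 + E)
y(N) = -10 + N
y(1927) + (-1584079 + 1907791) = (-10 + 1927) + (-1584079 + 1907791) = 1917 + 323712 = 325629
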